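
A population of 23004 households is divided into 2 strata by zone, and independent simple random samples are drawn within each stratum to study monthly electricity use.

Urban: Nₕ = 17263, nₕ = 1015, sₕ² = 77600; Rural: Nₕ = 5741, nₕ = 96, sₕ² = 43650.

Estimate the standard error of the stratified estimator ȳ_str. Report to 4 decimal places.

8.2686

Var(ȳ_str) = Σₕ Wₕ²(1 − fₕ)sₕ²/nₕ with Wₕ = Nₕ/N, N = 23004.
Urban: Wₕ = 0.75043471; term = 0.75043471²·(1 − 0.05879627)·77600/1015 = 40.523331.
Rural: Wₕ = 0.24956529; term = 0.24956529²·(1 − 0.01672183)·43650/96 = 27.845678.
Sum = 68.369009.
SE = √(68.369009) = 8.2686.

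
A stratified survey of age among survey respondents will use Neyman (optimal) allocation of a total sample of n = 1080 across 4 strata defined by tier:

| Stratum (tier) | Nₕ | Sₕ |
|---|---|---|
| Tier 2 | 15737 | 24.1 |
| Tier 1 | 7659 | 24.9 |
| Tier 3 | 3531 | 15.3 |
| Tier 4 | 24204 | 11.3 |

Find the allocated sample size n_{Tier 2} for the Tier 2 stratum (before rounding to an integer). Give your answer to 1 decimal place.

456.4

Neyman allocation: nₕ = n·NₕSₕ / Σⱼ NⱼSⱼ.
Σ NⱼSⱼ = 15737·24.1 + 7659·24.9 + 3531·15.3 + 24204·11.3 = 897500.3.
n_{Tier 2} = 1080·15737·24.1 / 897500.3 = 456.4.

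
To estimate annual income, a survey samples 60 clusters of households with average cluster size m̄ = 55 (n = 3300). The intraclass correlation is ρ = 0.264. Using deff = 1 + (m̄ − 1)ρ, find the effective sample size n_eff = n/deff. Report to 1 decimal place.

deff = 1 + (55 − 1)·0.264 = 1 + 14.256 = 15.256.
n_eff = 3300 / 15.256 = 216.3.

216.3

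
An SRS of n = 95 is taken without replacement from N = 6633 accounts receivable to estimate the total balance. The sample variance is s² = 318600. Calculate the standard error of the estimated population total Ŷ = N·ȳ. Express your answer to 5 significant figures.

381360

Var(Ŷ) = N²·Var(ȳ) = N²·(1 − n/N)·s²/n.
f = 95/6633 = 0.01432233; Var(ȳ) = 0.98567767·318600/95 = 3305.6516.
Var(Ŷ) = 6633² · 3305.6516 = 1.4543773 × 10^11.
SE(Ŷ) = √(1.4543773 × 10^11) = 381360.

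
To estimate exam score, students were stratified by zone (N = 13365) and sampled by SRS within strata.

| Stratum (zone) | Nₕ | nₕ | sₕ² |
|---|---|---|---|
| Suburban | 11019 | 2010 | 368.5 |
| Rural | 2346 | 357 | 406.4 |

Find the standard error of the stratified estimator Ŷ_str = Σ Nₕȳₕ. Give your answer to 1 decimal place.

4848.9

Var(Ŷ_str) = Σₕ Nₕ²(1 − fₕ)sₕ²/nₕ.
Suburban: 11019²·(1 − 2010/11019)·368.5/2010 = 1.8199531 × 10^7.
Rural: 2346²·(1 − 357/2346)·406.4/357 = 5.3118802 × 10^6.
Sum = 2.3511411 × 10^7.
SE = √(2.3511411 × 10^7) = 4848.9.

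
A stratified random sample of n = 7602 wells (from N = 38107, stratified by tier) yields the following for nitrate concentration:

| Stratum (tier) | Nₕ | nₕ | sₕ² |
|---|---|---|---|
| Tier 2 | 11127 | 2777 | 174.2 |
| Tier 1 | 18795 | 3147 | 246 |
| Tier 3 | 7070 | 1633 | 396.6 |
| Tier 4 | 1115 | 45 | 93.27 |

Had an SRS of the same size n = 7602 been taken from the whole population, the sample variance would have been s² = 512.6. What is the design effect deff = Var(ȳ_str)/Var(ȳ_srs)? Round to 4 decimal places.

0.5183

Var(ȳ_str) = Σ Wₕ²(1−fₕ)sₕ²/nₕ with Wₕ = Nₕ/38107:
  Tier 2: (11127/38107)²·(1−2777/11127)·174.2/2777 = 0.0040135374
  Tier 1: (18795/38107)²·(1−3147/18795)·246/3147 = 0.01583179
  Tier 3: (7070/38107)²·(1−1633/7070)·396.6/1633 = 0.0064288864
  Tier 4: (1115/38107)²·(1−45/1115)·93.27/45 = 0.0017028586
  → Var(ȳ_str) = 0.027977072.
Var(ȳ_srs) = (1 − 7602/38107)·512.6/7602 = 0.053978027.
deff = 0.027977072 / 0.053978027 = 0.5183.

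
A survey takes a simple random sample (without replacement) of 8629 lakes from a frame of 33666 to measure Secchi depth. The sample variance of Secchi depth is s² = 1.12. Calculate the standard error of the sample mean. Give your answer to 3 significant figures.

Under SRS without replacement, Var(ȳ) = (1 − f)·s²/n with f = n/N = 8629/33666 = 0.25631201.
Var(ȳ) = (1 − 0.25631201)·1.12/8629 = 0.74368799·1.2979488 × 10^-4 = 9.6526892 × 10^-5.
SE(ȳ) = √(9.6526892 × 10^-5) = 0.00982.

0.00982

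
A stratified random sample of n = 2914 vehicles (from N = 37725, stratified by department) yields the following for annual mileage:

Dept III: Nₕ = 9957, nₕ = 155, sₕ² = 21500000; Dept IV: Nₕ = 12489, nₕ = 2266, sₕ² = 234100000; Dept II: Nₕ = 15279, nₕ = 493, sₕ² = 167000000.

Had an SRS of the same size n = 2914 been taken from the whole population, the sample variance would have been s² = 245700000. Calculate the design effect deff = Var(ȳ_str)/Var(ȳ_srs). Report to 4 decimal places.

Var(ȳ_str) = Σ Wₕ²(1−fₕ)sₕ²/nₕ with Wₕ = Nₕ/37725:
  Dept III: (9957/37725)²·(1−155/9957)·21500000/155 = 9512.4299
  Dept IV: (12489/37725)²·(1−2266/12489)·234100000/2266 = 9268.0643
  Dept II: (15279/37725)²·(1−493/15279)·167000000/493 = 53772.062
  → Var(ȳ_str) = 72552.556.
Var(ȳ_srs) = (1 − 2914/37725)·245700000/2914 = 77804.167.
deff = 72552.556 / 77804.167 = 0.9325.

0.9325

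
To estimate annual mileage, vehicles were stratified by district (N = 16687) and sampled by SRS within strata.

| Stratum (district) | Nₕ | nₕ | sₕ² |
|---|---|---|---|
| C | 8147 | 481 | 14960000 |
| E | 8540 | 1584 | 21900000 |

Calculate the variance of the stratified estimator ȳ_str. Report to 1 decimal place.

9925.3

Var(ȳ_str) = Σₕ Wₕ²(1 − fₕ)sₕ²/nₕ with Wₕ = Nₕ/N, N = 16687.
C: Wₕ = 0.48822437; term = 0.48822437²·(1 − 0.05904014)·14960000/481 = 6975.8401.
E: Wₕ = 0.51177563; term = 0.51177563²·(1 − 0.18548009)·21900000/1584 = 2949.5098.
Sum = 9925.3499.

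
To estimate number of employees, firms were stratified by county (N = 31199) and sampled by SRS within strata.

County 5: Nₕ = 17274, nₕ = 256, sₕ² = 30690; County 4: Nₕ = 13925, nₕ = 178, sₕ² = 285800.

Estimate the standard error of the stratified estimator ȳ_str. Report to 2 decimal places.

Var(ȳ_str) = Σₕ Wₕ²(1 − fₕ)sₕ²/nₕ with Wₕ = Nₕ/N, N = 31199.
County 5: Wₕ = 0.55367159; term = 0.55367159²·(1 − 0.01481996)·30690/256 = 36.205705.
County 4: Wₕ = 0.44632841; term = 0.44632841²·(1 − 0.01278276)·285800/178 = 315.76501.
Sum = 351.97072.
SE = √(351.97072) = 18.76.

18.76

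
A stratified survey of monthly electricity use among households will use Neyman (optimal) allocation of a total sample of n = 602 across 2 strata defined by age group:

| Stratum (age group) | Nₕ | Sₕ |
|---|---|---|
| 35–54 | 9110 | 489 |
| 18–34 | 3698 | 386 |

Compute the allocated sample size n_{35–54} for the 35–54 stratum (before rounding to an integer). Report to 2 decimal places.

455.91

Neyman allocation: nₕ = n·NₕSₕ / Σⱼ NⱼSⱼ.
Σ NⱼSⱼ = 9110·489 + 3698·386 = 5.882218 × 10^6.
n_{35–54} = 602·9110·489 / (5.882218 × 10^6) = 455.91.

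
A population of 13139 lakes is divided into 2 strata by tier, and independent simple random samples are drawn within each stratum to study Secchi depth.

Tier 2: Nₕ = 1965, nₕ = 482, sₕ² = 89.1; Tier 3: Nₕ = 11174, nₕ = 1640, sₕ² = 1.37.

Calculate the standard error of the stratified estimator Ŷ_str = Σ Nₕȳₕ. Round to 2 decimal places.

Var(Ŷ_str) = Σₕ Nₕ²(1 − fₕ)sₕ²/nₕ.
Tier 2: 1965²·(1 − 482/1965)·89.1/482 = 538684.37.
Tier 3: 11174²·(1 − 1640/11174)·1.37/1640 = 88993.96.
Sum = 627678.33.
SE = √(627678.33) = 792.26.

792.26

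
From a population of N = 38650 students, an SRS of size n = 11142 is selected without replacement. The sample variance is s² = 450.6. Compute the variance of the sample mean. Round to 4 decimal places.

Under SRS without replacement, Var(ȳ) = (1 − f)·s²/n with f = n/N = 11142/38650 = 0.28827943.
Var(ȳ) = (1 − 0.28827943)·450.6/11142 = 0.71172057·0.040441572 = 0.028783099.

0.0288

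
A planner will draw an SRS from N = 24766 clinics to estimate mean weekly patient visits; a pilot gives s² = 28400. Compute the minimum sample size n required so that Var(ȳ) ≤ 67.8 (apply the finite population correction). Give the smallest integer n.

Without fpc, n₀ = s²/D = 28400/67.8 = 418.8791.
With fpc, (1 − n/N)·s²/n ≤ D requires n ≥ n₀/(1 + n₀/N) = 418.8791/(1 + 418.8791/24766) = 411.9122.
Rounding up, n = 412.

412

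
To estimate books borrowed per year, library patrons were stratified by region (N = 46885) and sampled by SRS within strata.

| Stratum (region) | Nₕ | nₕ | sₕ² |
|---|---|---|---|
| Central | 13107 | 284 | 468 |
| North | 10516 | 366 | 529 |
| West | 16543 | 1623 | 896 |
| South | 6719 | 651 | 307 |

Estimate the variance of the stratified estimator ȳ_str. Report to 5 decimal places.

0.26691

Var(ȳ_str) = Σₕ Wₕ²(1 − fₕ)sₕ²/nₕ with Wₕ = Nₕ/N, N = 46885.
Central: Wₕ = 0.27955636; term = 0.27955636²·(1 − 0.02166781)·468/284 = 0.1259948.
North: Wₕ = 0.22429348; term = 0.22429348²·(1 − 0.03480411)·529/366 = 0.070181616.
West: Wₕ = 0.35284206; term = 0.35284206²·(1 − 0.09810796)·896/1623 = 0.061987589.
South: Wₕ = 0.14330809; term = 0.14330809²·(1 − 0.09688942)·307/651 = 0.0087466099.
Sum = 0.26691061.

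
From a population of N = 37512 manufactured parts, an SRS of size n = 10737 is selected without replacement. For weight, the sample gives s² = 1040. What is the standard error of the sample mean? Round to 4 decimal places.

Under SRS without replacement, Var(ȳ) = (1 − f)·s²/n with f = n/N = 10737/37512 = 0.28622841.
Var(ȳ) = (1 − 0.28622841)·1040/10737 = 0.71377159·0.096861321 = 0.069136859.
SE(ȳ) = √(0.069136859) = 0.2629.

0.2629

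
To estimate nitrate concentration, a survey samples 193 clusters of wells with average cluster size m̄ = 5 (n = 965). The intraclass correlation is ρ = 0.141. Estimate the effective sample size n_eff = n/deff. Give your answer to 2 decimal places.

deff = 1 + (5 − 1)·0.141 = 1 + 0.564 = 1.564.
n_eff = 965 / 1.564 = 617.01.

617.01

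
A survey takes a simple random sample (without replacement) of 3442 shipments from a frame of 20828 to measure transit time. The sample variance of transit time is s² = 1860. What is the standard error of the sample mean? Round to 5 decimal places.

Under SRS without replacement, Var(ȳ) = (1 − f)·s²/n with f = n/N = 3442/20828 = 0.16525831.
Var(ȳ) = (1 − 0.16525831)·1860/3442 = 0.83474169·0.5403835 = 0.45108064.
SE(ȳ) = √(0.45108064) = 0.67163.

0.67163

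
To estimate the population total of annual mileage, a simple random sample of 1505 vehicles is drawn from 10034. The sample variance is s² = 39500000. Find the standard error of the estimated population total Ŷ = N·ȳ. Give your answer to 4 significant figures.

Var(Ŷ) = N²·Var(ȳ) = N²·(1 − n/N)·s²/n.
f = 1505/10034 = 0.14999003; Var(ȳ) = 0.85000997·39500000/1505 = 22309.232.
Var(Ŷ) = 10034² · 22309.232 = 2.2461193 × 10^12.
SE(Ŷ) = √(2.2461193 × 10^12) = 1.499 × 10^6.

1.499 × 10^6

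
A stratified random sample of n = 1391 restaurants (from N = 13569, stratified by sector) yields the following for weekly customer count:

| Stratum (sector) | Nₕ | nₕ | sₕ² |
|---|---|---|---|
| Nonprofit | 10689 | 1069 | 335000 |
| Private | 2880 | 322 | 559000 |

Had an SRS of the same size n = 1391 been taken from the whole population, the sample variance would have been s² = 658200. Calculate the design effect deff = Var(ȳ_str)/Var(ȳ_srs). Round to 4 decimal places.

0.5757

Var(ȳ_str) = Σ Wₕ²(1−fₕ)sₕ²/nₕ with Wₕ = Nₕ/13569:
  Nonprofit: (10689/13569)²·(1−1069/10689)·335000/1069 = 175.01834
  Private: (2880/13569)²·(1−322/2880)·559000/322 = 69.462959
  → Var(ȳ_str) = 244.4813.
Var(ȳ_srs) = (1 − 1391/13569)·658200/1391 = 424.67713.
deff = 244.4813 / 424.67713 = 0.5757.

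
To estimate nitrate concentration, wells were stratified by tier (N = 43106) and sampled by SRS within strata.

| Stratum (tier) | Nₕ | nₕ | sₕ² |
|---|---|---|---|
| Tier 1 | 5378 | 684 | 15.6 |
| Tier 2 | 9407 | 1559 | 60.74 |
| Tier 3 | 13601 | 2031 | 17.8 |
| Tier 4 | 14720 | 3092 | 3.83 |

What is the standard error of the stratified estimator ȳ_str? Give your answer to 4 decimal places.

0.0521

Var(ȳ_str) = Σₕ Wₕ²(1 − fₕ)sₕ²/nₕ with Wₕ = Nₕ/N, N = 43106.
Tier 1: Wₕ = 0.12476221; term = 0.12476221²·(1 − 0.12718483)·15.6/684 = 3.0985387 × 10^-4.
Tier 2: Wₕ = 0.21822948; term = 0.21822948²·(1 − 0.16572765)·60.74/1559 = 0.0015479729.
Tier 3: Wₕ = 0.31552452; term = 0.31552452²·(1 − 0.14932726)·17.8/2031 = 7.4223056 × 10^-4.
Tier 4: Wₕ = 0.34148378; term = 0.34148378²·(1 − 0.21005435)·3.83/3092 = 1.141029 × 10^-4.
Sum = 0.0027141602.
SE = √(0.0027141602) = 0.0521.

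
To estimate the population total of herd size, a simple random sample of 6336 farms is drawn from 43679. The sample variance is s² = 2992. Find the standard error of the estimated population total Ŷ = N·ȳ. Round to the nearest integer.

Var(Ŷ) = N²·Var(ȳ) = N²·(1 − n/N)·s²/n.
f = 6336/43679 = 0.14505827; Var(ȳ) = 0.85494173·2992/6336 = 0.40372249.
Var(Ŷ) = 43679² · 0.40372249 = 7.7024399 × 10^8.
SE(Ŷ) = √(7.7024399 × 10^8) = 27753.

27753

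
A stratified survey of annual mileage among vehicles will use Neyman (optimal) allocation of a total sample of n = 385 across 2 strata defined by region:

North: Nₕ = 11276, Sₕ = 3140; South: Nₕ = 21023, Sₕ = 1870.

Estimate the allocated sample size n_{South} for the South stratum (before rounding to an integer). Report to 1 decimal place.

Neyman allocation: nₕ = n·NₕSₕ / Σⱼ NⱼSⱼ.
Σ NⱼSⱼ = 11276·3140 + 21023·1870 = 7.471965 × 10^7.
n_{South} = 385·21023·1870 / (7.471965 × 10^7) = 202.6.

202.6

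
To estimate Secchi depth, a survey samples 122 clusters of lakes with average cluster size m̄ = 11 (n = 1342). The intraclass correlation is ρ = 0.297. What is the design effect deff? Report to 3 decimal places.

deff = 1 + (11 − 1)·0.297 = 1 + 2.97 = 3.97.

3.970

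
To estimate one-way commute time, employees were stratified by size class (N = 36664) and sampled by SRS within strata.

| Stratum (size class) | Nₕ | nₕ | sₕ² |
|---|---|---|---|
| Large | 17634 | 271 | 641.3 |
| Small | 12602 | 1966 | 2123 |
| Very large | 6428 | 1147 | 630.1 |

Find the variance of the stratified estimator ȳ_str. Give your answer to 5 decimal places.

Var(ȳ_str) = Σₕ Wₕ²(1 − fₕ)sₕ²/nₕ with Wₕ = Nₕ/N, N = 36664.
Large: Wₕ = 0.48096225; term = 0.48096225²·(1 − 0.01536804)·641.3/271 = 0.53899888.
Small: Wₕ = 0.34371591; term = 0.34371591²·(1 − 0.15600698)·2123/1966 = 0.10767245.
Very large: Wₕ = 0.17532184; term = 0.17532184²·(1 − 0.17843808)·630.1/1147 = 0.013872617.
Sum = 0.66054395.

0.66054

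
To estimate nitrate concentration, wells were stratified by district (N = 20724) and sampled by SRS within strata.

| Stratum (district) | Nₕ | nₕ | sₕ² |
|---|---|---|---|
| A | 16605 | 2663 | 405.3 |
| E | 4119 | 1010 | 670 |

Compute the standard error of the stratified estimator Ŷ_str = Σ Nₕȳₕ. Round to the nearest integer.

6613

Var(Ŷ_str) = Σₕ Nₕ²(1 − fₕ)sₕ²/nₕ.
A: 16605²·(1 − 2663/16605)·405.3/2663 = 3.5234604 × 10^7.
E: 4119²·(1 − 1010/4119)·670/1010 = 8.4950501 × 10^6.
Sum = 4.3729654 × 10^7.
SE = √(4.3729654 × 10^7) = 6613.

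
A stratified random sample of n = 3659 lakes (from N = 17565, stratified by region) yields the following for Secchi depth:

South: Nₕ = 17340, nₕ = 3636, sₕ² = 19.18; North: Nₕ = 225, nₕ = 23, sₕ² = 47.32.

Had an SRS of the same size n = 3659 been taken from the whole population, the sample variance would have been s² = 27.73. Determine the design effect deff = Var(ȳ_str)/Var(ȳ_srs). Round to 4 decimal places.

0.7277

Var(ȳ_str) = Σ Wₕ²(1−fₕ)sₕ²/nₕ with Wₕ = Nₕ/17565:
  South: (17340/17565)²·(1−3636/17340)·19.18/3636 = 0.0040627946
  North: (225/17565)²·(1−23/225)·47.32/23 = 3.0307805 × 10^-4
  → Var(ȳ_str) = 0.0043658727.
Var(ȳ_srs) = (1 − 3659/17565)·27.73/3659 = 0.0059998657.
deff = 0.0043658727 / 0.0059998657 = 0.7277.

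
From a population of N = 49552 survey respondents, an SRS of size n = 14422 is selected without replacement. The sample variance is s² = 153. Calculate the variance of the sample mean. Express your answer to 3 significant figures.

0.00752

Under SRS without replacement, Var(ȳ) = (1 − f)·s²/n with f = n/N = 14422/49552 = 0.29104779.
Var(ȳ) = (1 − 0.29104779)·153/14422 = 0.70895221·0.010608792 = 0.0075211266.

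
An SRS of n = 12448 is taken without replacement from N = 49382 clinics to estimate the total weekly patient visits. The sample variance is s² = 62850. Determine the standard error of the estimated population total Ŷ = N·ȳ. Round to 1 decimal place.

Var(Ŷ) = N²·Var(ȳ) = N²·(1 − n/N)·s²/n.
f = 12448/49382 = 0.25207566; Var(ȳ) = 0.74792434·62850/12448 = 3.7762729.
Var(Ŷ) = 49382² · 3.7762729 = 9.2087508 × 10^9.
SE(Ŷ) = √(9.2087508 × 10^9) = 95962.2.

95962.2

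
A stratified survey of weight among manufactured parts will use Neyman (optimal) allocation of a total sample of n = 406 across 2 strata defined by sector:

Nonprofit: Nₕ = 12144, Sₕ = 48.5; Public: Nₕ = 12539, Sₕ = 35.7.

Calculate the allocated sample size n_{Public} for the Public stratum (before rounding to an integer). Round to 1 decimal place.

Neyman allocation: nₕ = n·NₕSₕ / Σⱼ NⱼSⱼ.
Σ NⱼSⱼ = 12144·48.5 + 12539·35.7 = 1.0366263 × 10^6.
n_{Public} = 406·12539·35.7 / (1.0366263 × 10^6) = 175.3.

175.3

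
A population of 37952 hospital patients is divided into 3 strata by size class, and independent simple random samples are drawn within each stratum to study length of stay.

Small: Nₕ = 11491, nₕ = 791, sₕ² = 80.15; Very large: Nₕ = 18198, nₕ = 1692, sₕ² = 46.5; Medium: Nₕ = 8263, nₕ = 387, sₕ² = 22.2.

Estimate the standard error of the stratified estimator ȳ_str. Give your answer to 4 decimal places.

0.1303

Var(ȳ_str) = Σₕ Wₕ²(1 − fₕ)sₕ²/nₕ with Wₕ = Nₕ/N, N = 37952.
Small: Wₕ = 0.30277719; term = 0.30277719²·(1 − 0.06883648)·80.15/791 = 0.0086496655.
Very large: Wₕ = 0.47950042; term = 0.47950042²·(1 − 0.09297725)·46.5/1692 = 0.0057312422.
Medium: Wₕ = 0.21772239; term = 0.21772239²·(1 − 0.04683529)·22.2/387 = 0.0025918874.
Sum = 0.016972795.
SE = √(0.016972795) = 0.1303.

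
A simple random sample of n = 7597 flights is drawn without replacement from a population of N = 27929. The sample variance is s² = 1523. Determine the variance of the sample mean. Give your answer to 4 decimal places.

0.1459

Under SRS without replacement, Var(ȳ) = (1 − f)·s²/n with f = n/N = 7597/27929 = 0.27201117.
Var(ȳ) = (1 − 0.27201117)·1523/7597 = 0.72798883·0.20047387 = 0.14594274.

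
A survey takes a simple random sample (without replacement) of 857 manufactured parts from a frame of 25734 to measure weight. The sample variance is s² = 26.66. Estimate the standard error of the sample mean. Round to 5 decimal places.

0.17341

Under SRS without replacement, Var(ȳ) = (1 − f)·s²/n with f = n/N = 857/25734 = 0.03330225.
Var(ȳ) = (1 − 0.03330225)·26.66/857 = 0.96669775·0.031108518 = 0.030072535.
SE(ȳ) = √(0.030072535) = 0.17341.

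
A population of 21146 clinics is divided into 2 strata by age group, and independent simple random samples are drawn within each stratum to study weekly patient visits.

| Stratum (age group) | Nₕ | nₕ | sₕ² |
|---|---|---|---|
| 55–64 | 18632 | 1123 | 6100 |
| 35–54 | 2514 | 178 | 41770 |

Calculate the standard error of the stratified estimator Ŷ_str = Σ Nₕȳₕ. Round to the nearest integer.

56126

Var(Ŷ_str) = Σₕ Nₕ²(1 − fₕ)sₕ²/nₕ.
55–64: 18632²·(1 − 1123/18632)·6100/1123 = 1.7720293 × 10^9.
35–54: 2514²·(1 − 178/2514)·41770/178 = 1.3781059 × 10^9.
Sum = 3.1501352 × 10^9.
SE = √(3.1501352 × 10^9) = 56126.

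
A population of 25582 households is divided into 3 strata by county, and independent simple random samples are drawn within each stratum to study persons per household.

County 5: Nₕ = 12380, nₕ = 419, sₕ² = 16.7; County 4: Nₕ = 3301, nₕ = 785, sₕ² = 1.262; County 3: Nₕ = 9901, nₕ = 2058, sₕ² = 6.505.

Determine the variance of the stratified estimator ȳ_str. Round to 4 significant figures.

Var(ȳ_str) = Σₕ Wₕ²(1 − fₕ)sₕ²/nₕ with Wₕ = Nₕ/N, N = 25582.
County 5: Wₕ = 0.48393402; term = 0.48393402²·(1 − 0.03384491)·16.7/419 = 0.009018236.
County 4: Wₕ = 0.12903604; term = 0.12903604²·(1 − 0.23780673)·1.262/785 = 2.0402194 × 10^-5.
County 3: Wₕ = 0.38702994; term = 0.38702994²·(1 − 0.20785779)·6.505/2058 = 3.7505436 × 10^-4.
Sum = 0.0094136926.

0.009414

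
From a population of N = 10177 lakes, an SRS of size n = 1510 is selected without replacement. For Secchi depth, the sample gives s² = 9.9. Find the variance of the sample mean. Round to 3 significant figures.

0.00558

Under SRS without replacement, Var(ȳ) = (1 − f)·s²/n with f = n/N = 1510/10177 = 0.14837378.
Var(ȳ) = (1 − 0.14837378)·9.9/1510 = 0.85162622·0.0065562914 = 0.0055835096.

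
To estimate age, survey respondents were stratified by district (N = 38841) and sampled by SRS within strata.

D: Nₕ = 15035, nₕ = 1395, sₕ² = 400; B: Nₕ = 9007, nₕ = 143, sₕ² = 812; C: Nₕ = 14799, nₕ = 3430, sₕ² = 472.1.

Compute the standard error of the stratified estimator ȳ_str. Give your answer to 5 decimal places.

0.59568

Var(ȳ_str) = Σₕ Wₕ²(1 − fₕ)sₕ²/nₕ with Wₕ = Nₕ/N, N = 38841.
D: Wₕ = 0.38709096; term = 0.38709096²·(1 − 0.09278351)·400/1395 = 0.03897829.
B: Wₕ = 0.23189413; term = 0.23189413²·(1 − 0.01587654)·812/143 = 0.3005032.
C: Wₕ = 0.38101491; term = 0.38101491²·(1 − 0.23177242)·472.1/3430 = 0.015350188.
Sum = 0.35483168.
SE = √(0.35483168) = 0.59568.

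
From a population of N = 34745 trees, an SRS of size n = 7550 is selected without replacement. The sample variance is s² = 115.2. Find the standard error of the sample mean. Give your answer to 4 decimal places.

Under SRS without replacement, Var(ȳ) = (1 − f)·s²/n with f = n/N = 7550/34745 = 0.21729745.
Var(ȳ) = (1 − 0.21729745)·115.2/7550 = 0.78270255·0.015258278 = 0.011942693.
SE(ȳ) = √(0.011942693) = 0.1093.

0.1093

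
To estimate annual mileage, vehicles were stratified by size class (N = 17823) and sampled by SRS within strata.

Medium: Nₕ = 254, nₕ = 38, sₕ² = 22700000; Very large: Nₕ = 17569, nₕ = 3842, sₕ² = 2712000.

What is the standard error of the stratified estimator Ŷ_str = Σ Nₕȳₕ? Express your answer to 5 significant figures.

Var(Ŷ_str) = Σₕ Nₕ²(1 − fₕ)sₕ²/nₕ.
Medium: 254²·(1 − 38/254)·22700000/38 = 3.2774021 × 10^10.
Very large: 17569²·(1 − 3842/17569)·2712000/3842 = 1.7023741 × 10^11.
Sum = 2.0301143 × 10^11.
SE = √(2.0301143 × 10^11) = 450570.

450570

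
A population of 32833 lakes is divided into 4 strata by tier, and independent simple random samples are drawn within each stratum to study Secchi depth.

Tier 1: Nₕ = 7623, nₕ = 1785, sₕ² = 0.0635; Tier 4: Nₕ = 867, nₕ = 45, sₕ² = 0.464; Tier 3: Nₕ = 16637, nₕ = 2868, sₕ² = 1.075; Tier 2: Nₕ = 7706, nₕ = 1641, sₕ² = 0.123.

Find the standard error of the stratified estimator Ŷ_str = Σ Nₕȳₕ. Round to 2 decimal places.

313.52

Var(Ŷ_str) = Σₕ Nₕ²(1 − fₕ)sₕ²/nₕ.
Tier 1: 7623²·(1 − 1785/7623)·0.0635/1785 = 1583.1626.
Tier 4: 867²·(1 − 45/867)·0.464/45 = 7348.4608.
Tier 3: 16637²·(1 − 2868/16637)·1.075/2868 = 85863.134.
Tier 2: 7706²·(1 − 1641/7706)·0.123/1641 = 3503.1307.
Sum = 98297.888.
SE = √(98297.888) = 313.52.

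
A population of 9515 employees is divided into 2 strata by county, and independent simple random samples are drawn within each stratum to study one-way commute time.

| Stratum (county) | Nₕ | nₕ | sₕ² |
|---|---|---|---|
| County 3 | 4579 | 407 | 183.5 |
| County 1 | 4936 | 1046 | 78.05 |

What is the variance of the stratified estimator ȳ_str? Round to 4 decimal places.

0.1110

Var(ȳ_str) = Σₕ Wₕ²(1 − fₕ)sₕ²/nₕ with Wₕ = Nₕ/N, N = 9515.
County 3: Wₕ = 0.48124015; term = 0.48124015²·(1 − 0.08888404)·183.5/407 = 0.095134714.
County 1: Wₕ = 0.51875985; term = 0.51875985²·(1 − 0.21191248)·78.05/1046 = 0.01582517.
Sum = 0.11095988.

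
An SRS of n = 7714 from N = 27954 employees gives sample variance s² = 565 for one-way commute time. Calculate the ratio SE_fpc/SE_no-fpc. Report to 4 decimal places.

f = n/N = 7714/27954 = 0.27595335.
SE_no-fpc = √(s²/n) = 0.27063528; SE_fpc = √((1−f)s²/n) = 0.23028608.
Ratio = √(1−f) = 0.85090931.

0.8509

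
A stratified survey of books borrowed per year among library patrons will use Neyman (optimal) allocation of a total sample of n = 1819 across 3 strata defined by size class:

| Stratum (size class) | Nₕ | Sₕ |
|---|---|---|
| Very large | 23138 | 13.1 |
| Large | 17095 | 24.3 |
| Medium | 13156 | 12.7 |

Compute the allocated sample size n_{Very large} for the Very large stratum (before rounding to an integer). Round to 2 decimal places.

Neyman allocation: nₕ = n·NₕSₕ / Σⱼ NⱼSⱼ.
Σ NⱼSⱼ = 23138·13.1 + 17095·24.3 + 13156·12.7 = 885597.5.
n_{Very large} = 1819·23138·13.1 / 885597.5 = 622.58.

622.58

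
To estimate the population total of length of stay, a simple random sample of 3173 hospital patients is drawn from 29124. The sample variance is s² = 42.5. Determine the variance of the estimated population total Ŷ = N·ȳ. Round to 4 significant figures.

Var(Ŷ) = N²·Var(ȳ) = N²·(1 − n/N)·s²/n.
f = 3173/29124 = 0.10894795; Var(ȳ) = 0.89105205·42.5/3173 = 0.011934987.
Var(Ŷ) = 29124² · 0.011934987 = 1.0123344 × 10^7.

1.012 × 10^7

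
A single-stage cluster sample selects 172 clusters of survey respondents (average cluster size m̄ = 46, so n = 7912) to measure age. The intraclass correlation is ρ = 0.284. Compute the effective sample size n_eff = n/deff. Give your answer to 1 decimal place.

574.2

deff = 1 + (46 − 1)·0.284 = 1 + 12.78 = 13.78.
n_eff = 7912 / 13.78 = 574.2.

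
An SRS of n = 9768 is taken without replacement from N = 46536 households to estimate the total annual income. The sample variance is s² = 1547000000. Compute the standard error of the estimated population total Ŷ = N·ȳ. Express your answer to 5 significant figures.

Var(Ŷ) = N²·Var(ȳ) = N²·(1 − n/N)·s²/n.
f = 9768/46536 = 0.20990201; Var(ȳ) = 0.79009799·1547000000/9768 = 125131.2.
Var(Ŷ) = 46536² · 125131.2 = 2.7098404 × 10^14.
SE(Ŷ) = √(2.7098404 × 10^14) = 1.6462 × 10^7.

1.6462 × 10^7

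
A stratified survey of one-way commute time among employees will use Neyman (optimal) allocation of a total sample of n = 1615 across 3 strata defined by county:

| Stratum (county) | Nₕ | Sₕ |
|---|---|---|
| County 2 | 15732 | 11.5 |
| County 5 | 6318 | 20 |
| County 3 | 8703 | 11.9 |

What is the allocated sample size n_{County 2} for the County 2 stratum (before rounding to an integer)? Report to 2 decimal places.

711.18

Neyman allocation: nₕ = n·NₕSₕ / Σⱼ NⱼSⱼ.
Σ NⱼSⱼ = 15732·11.5 + 6318·20 + 8703·11.9 = 410843.7.
n_{County 2} = 1615·15732·11.5 / 410843.7 = 711.18.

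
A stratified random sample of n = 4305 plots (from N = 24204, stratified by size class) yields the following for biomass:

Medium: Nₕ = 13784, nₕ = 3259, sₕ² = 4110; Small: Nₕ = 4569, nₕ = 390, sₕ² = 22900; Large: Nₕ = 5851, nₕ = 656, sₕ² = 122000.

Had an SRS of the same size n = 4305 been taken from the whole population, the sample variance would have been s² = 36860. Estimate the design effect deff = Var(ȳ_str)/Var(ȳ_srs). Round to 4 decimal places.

1.6870

Var(ȳ_str) = Σ Wₕ²(1−fₕ)sₕ²/nₕ with Wₕ = Nₕ/24204:
  Medium: (13784/24204)²·(1−3259/13784)·4110/3259 = 0.31230615
  Small: (4569/24204)²·(1−390/4569)·22900/390 = 1.9137716
  Large: (5851/24204)²·(1−656/5851)·122000/656 = 9.6493343
  → Var(ȳ_str) = 11.875412.
Var(ȳ_srs) = (1 − 4305/24204)·36860/4305 = 7.0392483.
deff = 11.875412 / 7.0392483 = 1.6870.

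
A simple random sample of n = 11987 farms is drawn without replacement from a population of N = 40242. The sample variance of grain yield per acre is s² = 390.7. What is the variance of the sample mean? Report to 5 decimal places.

0.02288

Under SRS without replacement, Var(ȳ) = (1 − f)·s²/n with f = n/N = 11987/40242 = 0.29787287.
Var(ȳ) = (1 − 0.29787287)·390.7/11987 = 0.70212713·0.032593643 = 0.022884881.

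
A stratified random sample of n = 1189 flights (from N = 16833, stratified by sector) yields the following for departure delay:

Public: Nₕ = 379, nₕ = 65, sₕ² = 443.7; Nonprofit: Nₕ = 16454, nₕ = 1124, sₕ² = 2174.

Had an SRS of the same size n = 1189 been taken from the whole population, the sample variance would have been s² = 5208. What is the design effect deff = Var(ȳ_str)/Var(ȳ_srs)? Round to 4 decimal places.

0.4237

Var(ȳ_str) = Σ Wₕ²(1−fₕ)sₕ²/nₕ with Wₕ = Nₕ/16833:
  Public: (379/16833)²·(1−65/379)·443.7/65 = 0.0028669616
  Nonprofit: (16454/16833)²·(1−1124/16454)·2174/1124 = 1.7218045
  → Var(ȳ_str) = 1.7246715.
Var(ȳ_srs) = (1 − 1189/16833)·5208/1189 = 4.0707591.
deff = 1.7246715 / 4.0707591 = 0.4237.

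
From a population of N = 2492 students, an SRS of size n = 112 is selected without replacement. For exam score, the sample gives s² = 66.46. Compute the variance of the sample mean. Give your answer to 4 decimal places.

Under SRS without replacement, Var(ȳ) = (1 − f)·s²/n with f = n/N = 112/2492 = 0.04494382.
Var(ȳ) = (1 − 0.04494382)·66.46/112 = 0.95505618·0.59339286 = 0.56672352.

0.5667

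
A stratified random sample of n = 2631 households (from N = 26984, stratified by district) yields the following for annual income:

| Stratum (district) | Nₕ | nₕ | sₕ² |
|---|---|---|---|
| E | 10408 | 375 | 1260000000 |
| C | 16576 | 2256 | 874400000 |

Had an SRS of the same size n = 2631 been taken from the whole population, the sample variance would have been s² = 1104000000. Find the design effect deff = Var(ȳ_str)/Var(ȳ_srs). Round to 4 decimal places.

1.6061

Var(ȳ_str) = Σ Wₕ²(1−fₕ)sₕ²/nₕ with Wₕ = Nₕ/26984:
  E: (10408/26984)²·(1−375/10408)·1260000000/375 = 481864.26
  C: (16576/26984)²·(1−2256/16576)·874400000/2256 = 126351.72
  → Var(ȳ_str) = 608215.98.
Var(ȳ_srs) = (1 − 2631/26984)·1104000000/2631 = 378699.18.
deff = 608215.98 / 378699.18 = 1.6061.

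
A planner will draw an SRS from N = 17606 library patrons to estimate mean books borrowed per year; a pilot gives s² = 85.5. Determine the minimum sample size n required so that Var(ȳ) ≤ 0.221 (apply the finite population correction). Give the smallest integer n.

379

Without fpc, n₀ = s²/D = 85.5/0.221 = 386.8778.
With fpc, (1 − n/N)·s²/n ≤ D requires n ≥ n₀/(1 + n₀/N) = 386.8778/(1 + 386.8778/17606) = 378.5593.
Rounding up, n = 379.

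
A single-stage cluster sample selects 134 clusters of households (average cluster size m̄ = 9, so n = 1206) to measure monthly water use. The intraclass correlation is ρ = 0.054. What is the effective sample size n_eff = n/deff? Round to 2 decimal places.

deff = 1 + (9 − 1)·0.054 = 1 + 0.432 = 1.432.
n_eff = 1206 / 1.432 = 842.18.

842.18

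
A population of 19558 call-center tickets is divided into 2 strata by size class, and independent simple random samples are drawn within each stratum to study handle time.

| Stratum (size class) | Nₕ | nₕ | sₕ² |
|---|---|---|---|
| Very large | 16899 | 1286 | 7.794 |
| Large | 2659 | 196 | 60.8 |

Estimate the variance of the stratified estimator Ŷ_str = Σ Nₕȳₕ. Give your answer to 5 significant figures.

Var(Ŷ_str) = Σₕ Nₕ²(1 − fₕ)sₕ²/nₕ.
Very large: 16899²·(1 − 1286/16899)·7.794/1286 = 1.5990675 × 10^6.
Large: 2659²·(1 − 196/2659)·60.8/196 = 2.0315628 × 10^6.
Sum = 3.6306303 × 10^6.

3.6306 × 10^6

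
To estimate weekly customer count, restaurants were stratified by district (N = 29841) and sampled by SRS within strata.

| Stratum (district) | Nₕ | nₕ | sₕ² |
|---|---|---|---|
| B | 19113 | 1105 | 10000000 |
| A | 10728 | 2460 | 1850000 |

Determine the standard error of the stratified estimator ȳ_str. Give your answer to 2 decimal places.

59.77

Var(ȳ_str) = Σₕ Wₕ²(1 − fₕ)sₕ²/nₕ with Wₕ = Nₕ/N, N = 29841.
B: Wₕ = 0.64049462; term = 0.64049462²·(1 − 0.05781405)·10000000/1105 = 3497.8833.
A: Wₕ = 0.35950538; term = 0.35950538²·(1 − 0.22930649)·1850000/2460 = 74.908156.
Sum = 3572.7915.
SE = √(3572.7915) = 59.77.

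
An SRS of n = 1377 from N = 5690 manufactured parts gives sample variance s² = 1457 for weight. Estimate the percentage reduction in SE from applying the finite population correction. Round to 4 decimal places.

12.9370

f = n/N = 1377/5690 = 0.24200351.
SE_no-fpc = √(s²/n) = 1.0286386; SE_fpc = √((1−f)s²/n) = 0.89556353.
Ratio = √(1−f) = 0.87062994. Reduction = 100·(1 − 0.87062994) = 12.9370%.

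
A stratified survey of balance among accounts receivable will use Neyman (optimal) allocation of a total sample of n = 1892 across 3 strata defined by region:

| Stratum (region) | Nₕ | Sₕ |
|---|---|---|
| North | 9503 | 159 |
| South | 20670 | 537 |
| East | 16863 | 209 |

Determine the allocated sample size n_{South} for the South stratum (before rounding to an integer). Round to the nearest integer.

1302

Neyman allocation: nₕ = n·NₕSₕ / Σⱼ NⱼSⱼ.
Σ NⱼSⱼ = 9503·159 + 20670·537 + 16863·209 = 1.6135134 × 10^7.
n_{South} = 1892·20670·537 / (1.6135134 × 10^7) = 1302.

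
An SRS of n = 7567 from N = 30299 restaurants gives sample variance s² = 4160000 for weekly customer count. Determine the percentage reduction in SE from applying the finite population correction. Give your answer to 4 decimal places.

f = n/N = 7567/30299 = 0.24974422.
SE_no-fpc = √(s²/n) = 23.446866; SE_fpc = √((1−f)s²/n) = 20.309044.
Ratio = √(1−f) = 0.86617307. Reduction = 100·(1 − 0.86617307) = 13.3827%.

13.3827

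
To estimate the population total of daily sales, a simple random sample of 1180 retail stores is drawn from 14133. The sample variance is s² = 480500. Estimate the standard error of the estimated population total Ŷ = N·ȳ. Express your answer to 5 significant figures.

Var(Ŷ) = N²·Var(ȳ) = N²·(1 − n/N)·s²/n.
f = 1180/14133 = 0.08349254; Var(ȳ) = 0.91650746·480500/1180 = 373.20495.
Var(Ŷ) = 14133² · 373.20495 = 7.4544587 × 10^10.
SE(Ŷ) = √(7.4544587 × 10^10) = 273030.

273030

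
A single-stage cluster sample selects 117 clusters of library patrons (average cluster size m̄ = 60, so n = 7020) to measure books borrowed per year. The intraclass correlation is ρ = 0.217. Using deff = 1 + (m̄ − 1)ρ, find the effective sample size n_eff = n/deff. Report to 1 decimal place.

508.6

deff = 1 + (60 − 1)·0.217 = 1 + 12.803 = 13.803.
n_eff = 7020 / 13.803 = 508.6.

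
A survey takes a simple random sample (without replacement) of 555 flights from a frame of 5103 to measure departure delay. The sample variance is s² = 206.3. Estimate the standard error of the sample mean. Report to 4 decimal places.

Under SRS without replacement, Var(ȳ) = (1 − f)·s²/n with f = n/N = 555/5103 = 0.10875955.
Var(ȳ) = (1 − 0.10875955)·206.3/555 = 0.89124045·0.37171171 = 0.33128451.
SE(ȳ) = √(0.33128451) = 0.5756.

0.5756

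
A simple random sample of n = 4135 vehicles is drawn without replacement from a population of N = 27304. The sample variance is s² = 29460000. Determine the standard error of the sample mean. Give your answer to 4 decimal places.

Under SRS without replacement, Var(ȳ) = (1 − f)·s²/n with f = n/N = 4135/27304 = 0.15144301.
Var(ȳ) = (1 − 0.15144301)·29460000/4135 = 0.84855699·7124.5466 = 6045.5838.
SE(ȳ) = √(6045.5838) = 77.7534.

77.7534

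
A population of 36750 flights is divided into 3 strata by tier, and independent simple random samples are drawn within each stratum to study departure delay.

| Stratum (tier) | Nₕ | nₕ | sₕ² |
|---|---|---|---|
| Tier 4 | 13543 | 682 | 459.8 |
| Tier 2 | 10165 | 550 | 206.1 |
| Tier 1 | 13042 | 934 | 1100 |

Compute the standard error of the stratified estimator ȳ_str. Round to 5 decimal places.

Var(ȳ_str) = Σₕ Wₕ²(1 − fₕ)sₕ²/nₕ with Wₕ = Nₕ/N, N = 36750.
Tier 4: Wₕ = 0.36851701; term = 0.36851701²·(1 − 0.05035812)·459.8/682 = 0.086947985.
Tier 2: Wₕ = 0.27659864; term = 0.27659864²·(1 − 0.05410723)·206.1/550 = 0.027117977.
Tier 1: Wₕ = 0.35488435; term = 0.35488435²·(1 − 0.07161478)·1100/934 = 0.13770437.
Sum = 0.25177033.
SE = √(0.25177033) = 0.50177.

0.50177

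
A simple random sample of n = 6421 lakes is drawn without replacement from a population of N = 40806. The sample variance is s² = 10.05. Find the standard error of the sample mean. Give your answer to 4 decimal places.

0.0363

Under SRS without replacement, Var(ȳ) = (1 − f)·s²/n with f = n/N = 6421/40806 = 0.15735431.
Var(ȳ) = (1 − 0.15735431)·10.05/6421 = 0.84264569·0.0015651768 = 0.0013188895.
SE(ȳ) = √(0.0013188895) = 0.0363.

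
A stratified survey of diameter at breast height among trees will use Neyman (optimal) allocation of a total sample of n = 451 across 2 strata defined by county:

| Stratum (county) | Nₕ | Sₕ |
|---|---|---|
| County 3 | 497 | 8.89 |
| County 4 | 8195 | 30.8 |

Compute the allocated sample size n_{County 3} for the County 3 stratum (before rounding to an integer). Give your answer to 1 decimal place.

7.8

Neyman allocation: nₕ = n·NₕSₕ / Σⱼ NⱼSⱼ.
Σ NⱼSⱼ = 497·8.89 + 8195·30.8 = 256824.33.
n_{County 3} = 451·497·8.89 / 256824.33 = 7.8.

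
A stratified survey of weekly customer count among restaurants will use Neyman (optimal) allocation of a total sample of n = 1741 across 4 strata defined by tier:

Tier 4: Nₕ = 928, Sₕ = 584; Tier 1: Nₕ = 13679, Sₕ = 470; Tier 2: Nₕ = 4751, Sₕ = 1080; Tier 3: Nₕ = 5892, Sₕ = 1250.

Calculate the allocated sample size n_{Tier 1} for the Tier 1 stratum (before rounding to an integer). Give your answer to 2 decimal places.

574.97

Neyman allocation: nₕ = n·NₕSₕ / Σⱼ NⱼSⱼ.
Σ NⱼSⱼ = 928·584 + 13679·470 + 4751·1080 + 5892·1250 = 1.9467162 × 10^7.
n_{Tier 1} = 1741·13679·470 / (1.9467162 × 10^7) = 574.97.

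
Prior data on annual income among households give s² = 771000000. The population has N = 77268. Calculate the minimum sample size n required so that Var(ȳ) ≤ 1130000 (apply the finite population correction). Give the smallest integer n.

677

Without fpc, n₀ = s²/D = 771000000/1130000 = 682.3009.
With fpc, (1 − n/N)·s²/n ≤ D requires n ≥ n₀/(1 + n₀/N) = 682.3009/(1 + 682.3009/77268) = 676.3287.
Rounding up, n = 677.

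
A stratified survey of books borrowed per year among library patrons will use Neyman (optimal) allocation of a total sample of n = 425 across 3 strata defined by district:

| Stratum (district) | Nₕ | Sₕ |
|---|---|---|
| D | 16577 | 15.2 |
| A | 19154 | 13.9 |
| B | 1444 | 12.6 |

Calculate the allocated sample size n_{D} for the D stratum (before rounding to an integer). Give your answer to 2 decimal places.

Neyman allocation: nₕ = n·NₕSₕ / Σⱼ NⱼSⱼ.
Σ NⱼSⱼ = 16577·15.2 + 19154·13.9 + 1444·12.6 = 536405.4.
n_{D} = 425·16577·15.2 / 536405.4 = 199.64.

199.64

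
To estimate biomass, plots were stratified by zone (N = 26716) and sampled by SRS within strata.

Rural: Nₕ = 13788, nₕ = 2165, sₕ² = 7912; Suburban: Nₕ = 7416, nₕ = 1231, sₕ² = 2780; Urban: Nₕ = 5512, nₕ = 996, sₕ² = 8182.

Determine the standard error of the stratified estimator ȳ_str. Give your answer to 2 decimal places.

1.12

Var(ȳ_str) = Σₕ Wₕ²(1 − fₕ)sₕ²/nₕ with Wₕ = Nₕ/N, N = 26716.
Rural: Wₕ = 0.51609522; term = 0.51609522²·(1 − 0.15702060)·7912/2165 = 0.82054995.
Suburban: Wₕ = 0.27758647; term = 0.27758647²·(1 − 0.16599245)·2780/1231 = 0.1451287.
Urban: Wₕ = 0.20631831; term = 0.20631831²·(1 − 0.18069666)·8182/996 = 0.28649722.
Sum = 1.2521759.
SE = √(1.2521759) = 1.12.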